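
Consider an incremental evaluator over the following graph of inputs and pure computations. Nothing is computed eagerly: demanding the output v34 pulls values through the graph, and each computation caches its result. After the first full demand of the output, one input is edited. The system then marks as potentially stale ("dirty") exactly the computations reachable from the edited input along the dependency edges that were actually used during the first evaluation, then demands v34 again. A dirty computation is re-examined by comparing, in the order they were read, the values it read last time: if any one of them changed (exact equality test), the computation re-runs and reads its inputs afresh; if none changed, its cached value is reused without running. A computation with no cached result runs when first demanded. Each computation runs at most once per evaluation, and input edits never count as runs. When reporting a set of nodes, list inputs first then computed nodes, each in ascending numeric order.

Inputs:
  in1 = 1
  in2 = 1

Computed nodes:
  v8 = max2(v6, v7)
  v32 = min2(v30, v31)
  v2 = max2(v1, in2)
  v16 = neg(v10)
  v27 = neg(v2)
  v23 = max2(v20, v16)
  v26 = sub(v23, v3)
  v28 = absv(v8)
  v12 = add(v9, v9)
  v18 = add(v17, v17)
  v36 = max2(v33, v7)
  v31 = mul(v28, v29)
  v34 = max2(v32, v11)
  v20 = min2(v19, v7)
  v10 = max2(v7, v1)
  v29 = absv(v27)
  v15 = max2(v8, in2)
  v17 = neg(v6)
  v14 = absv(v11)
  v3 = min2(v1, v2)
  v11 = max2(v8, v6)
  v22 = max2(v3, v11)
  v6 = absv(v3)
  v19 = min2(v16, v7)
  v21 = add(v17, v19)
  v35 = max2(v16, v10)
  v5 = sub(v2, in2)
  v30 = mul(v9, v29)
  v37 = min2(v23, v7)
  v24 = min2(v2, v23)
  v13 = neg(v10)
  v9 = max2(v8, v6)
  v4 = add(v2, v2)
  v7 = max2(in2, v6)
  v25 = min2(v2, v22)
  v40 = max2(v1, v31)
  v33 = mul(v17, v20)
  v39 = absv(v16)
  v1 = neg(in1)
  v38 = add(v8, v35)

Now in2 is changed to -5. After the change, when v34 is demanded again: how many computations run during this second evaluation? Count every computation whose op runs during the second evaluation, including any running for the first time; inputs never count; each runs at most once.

Initial pass — values computed on the first demand:
  v1 = neg(1) = -1
  v2 = max2(-1, 1) = 1
  v3 = min2(-1, 1) = -1
  v6 = absv(-1) = 1
  v7 = max2(1, 1) = 1
  v8 = max2(1, 1) = 1
  v9 = max2(1, 1) = 1
  v11 = max2(1, 1) = 1
  v27 = neg(1) = -1
  v28 = absv(1) = 1
  v29 = absv(-1) = 1
  v30 = mul(1, 1) = 1
  v31 = mul(1, 1) = 1
  v32 = min2(1, 1) = 1
  v34 = max2(1, 1) = 1

Second demand — change propagation:
  v2: re-runs because in2 1->-5; new result -1.
  v3: re-runs because v2 1->-1; new result -1 (unchanged).
  v6: re-examined; everything it read last time is the same (v3 unchanged) — cache 1 kept, no run.
  v7: re-runs because in2 1->-5; new result 1 (unchanged).
  v8: re-examined; everything it read last time is the same (v6 unchanged, v7 unchanged) — cache 1 kept, no run.
  v9: re-examined; everything it read last time is the same (v8 unchanged, v6 unchanged) — cache 1 kept, no run.
  v11: re-examined; everything it read last time is the same (v8 unchanged, v6 unchanged) — cache 1 kept, no run.
  v27: re-runs because v2 1->-1; new result 1.
  v28: re-examined; everything it read last time is the same (v8 unchanged) — cache 1 kept, no run.
  v29: re-runs because v27 -1->1; new result 1 (unchanged).
  v30: re-examined; everything it read last time is the same (v9 unchanged, v29 unchanged) — cache 1 kept, no run.
  v31: re-examined; everything it read last time is the same (v28 unchanged, v29 unchanged) — cache 1 kept, no run.
  v32: re-examined; everything it read last time is the same (v30 unchanged, v31 unchanged) — cache 1 kept, no run.
  v34: re-examined; everything it read last time is the same (v32 unchanged, v11 unchanged) — cache 1 kept, no run.

The important point: at v6 every value read last time is unchanged, so the dirty flag clears without a run.

Run set: v2, v3, v7, v27, v29 (5 run).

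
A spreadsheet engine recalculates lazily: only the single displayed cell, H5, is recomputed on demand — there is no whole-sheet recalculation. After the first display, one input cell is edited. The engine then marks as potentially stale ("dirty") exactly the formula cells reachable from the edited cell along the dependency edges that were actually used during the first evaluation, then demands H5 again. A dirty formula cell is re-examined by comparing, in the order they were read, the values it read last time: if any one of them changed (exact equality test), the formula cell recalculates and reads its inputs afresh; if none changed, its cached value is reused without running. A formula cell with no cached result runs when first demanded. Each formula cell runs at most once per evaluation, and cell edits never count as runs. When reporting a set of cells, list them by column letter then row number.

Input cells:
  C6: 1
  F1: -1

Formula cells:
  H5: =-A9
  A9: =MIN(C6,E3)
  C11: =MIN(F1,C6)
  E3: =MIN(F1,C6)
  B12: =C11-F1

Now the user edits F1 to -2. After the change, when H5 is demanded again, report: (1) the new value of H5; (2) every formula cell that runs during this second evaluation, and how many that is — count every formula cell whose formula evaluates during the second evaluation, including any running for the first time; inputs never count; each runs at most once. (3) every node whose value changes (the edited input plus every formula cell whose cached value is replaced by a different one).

First evaluation (everything demanded from the output):
  E3 = MIN(-1, 1) = -1
  A9 = MIN(1, -1) = -1
  H5 = -(-1) = 1

Propagation after the edit:
  E3: runs — F1 -1->-2; result -2.
  A9: runs — E3 -1->-2; result -2.
  H5: runs — A9 -1->-2; result 2.

New value of H5: 2.
Formula cells that run: A9, E3, H5 — 3 in total.
Values that change: A9, E3, F1, H5.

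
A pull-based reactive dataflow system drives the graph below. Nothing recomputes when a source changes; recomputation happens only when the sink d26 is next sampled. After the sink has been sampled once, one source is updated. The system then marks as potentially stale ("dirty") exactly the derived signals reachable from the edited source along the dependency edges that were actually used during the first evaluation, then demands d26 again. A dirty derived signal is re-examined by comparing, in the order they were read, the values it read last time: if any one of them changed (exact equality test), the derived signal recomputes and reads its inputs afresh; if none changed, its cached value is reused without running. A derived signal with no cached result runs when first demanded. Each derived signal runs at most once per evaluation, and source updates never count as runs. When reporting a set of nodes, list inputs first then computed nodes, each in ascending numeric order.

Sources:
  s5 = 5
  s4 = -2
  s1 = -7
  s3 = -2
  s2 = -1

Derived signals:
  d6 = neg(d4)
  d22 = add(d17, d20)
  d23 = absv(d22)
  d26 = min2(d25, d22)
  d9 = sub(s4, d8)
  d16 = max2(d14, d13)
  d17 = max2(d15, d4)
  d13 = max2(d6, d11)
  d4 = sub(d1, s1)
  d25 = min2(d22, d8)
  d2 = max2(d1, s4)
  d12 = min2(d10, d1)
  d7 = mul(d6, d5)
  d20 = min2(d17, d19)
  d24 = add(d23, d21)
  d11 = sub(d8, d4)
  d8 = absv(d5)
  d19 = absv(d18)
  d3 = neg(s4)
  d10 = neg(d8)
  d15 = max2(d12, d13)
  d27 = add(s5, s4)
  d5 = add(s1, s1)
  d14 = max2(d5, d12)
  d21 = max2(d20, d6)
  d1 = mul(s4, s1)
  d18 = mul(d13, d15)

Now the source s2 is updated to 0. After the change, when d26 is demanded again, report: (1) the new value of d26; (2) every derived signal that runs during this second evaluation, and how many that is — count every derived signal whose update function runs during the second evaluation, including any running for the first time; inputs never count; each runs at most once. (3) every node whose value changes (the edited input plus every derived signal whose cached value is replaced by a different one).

First evaluation (everything demanded from the output):
  d1 = mul(-2, -7) = 14
  d4 = sub(14, -7) = 21
  d5 = add(-7, -7) = -14
  d6 = neg(21) = -21
  d8 = absv(-14) = 14
  d10 = neg(14) = -14
  d11 = sub(14, 21) = -7
  d12 = min2(-14, 14) = -14
  d13 = max2(-21, -7) = -7
  d15 = max2(-14, -7) = -7
  d17 = max2(-7, 21) = 21
  d18 = mul(-7, -7) = 49
  d19 = absv(49) = 49
  d20 = min2(21, 49) = 21
  d22 = add(21, 21) = 42
  d25 = min2(42, 14) = 14
  d26 = min2(14, 42) = 14

Propagation after the edit:
  s2 feeds no computation that the output demands — nothing is marked dirty and nothing runs.

Key observation: s2 is never demanded by the output, so the edit triggers no recomputation at all.

New value of d26: 14.
Derived signals that run: none — 0 in total.
Values that change: s2.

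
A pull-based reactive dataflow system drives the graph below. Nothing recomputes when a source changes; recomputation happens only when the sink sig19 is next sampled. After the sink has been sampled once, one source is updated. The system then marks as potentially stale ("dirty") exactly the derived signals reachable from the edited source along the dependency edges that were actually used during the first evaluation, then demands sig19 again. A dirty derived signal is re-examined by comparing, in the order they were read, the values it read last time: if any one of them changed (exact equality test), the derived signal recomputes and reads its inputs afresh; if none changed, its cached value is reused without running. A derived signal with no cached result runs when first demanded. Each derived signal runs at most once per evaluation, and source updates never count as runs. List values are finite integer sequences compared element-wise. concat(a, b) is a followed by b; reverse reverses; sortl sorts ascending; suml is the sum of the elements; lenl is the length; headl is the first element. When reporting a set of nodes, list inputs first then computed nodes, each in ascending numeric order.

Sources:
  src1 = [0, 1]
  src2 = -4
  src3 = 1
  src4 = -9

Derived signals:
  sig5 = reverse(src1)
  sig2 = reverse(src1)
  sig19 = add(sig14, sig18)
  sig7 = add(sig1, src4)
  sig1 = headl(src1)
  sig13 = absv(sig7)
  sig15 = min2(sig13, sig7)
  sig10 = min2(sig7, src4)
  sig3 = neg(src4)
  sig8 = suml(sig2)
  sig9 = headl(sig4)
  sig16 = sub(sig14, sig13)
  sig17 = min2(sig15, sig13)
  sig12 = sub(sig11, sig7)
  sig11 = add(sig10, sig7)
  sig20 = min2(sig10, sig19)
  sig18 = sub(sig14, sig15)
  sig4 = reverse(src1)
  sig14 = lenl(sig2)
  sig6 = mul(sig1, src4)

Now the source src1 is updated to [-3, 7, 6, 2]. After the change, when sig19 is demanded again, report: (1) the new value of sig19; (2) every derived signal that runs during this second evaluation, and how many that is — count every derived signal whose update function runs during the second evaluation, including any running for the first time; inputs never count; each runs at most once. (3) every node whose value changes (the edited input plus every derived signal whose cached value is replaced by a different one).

First evaluation (everything demanded from the output):
  sig1 = headl([0, 1]) = 0
  sig2 = reverse([0, 1]) = [1, 0]
  sig7 = add(0, -9) = -9
  sig13 = absv(-9) = 9
  sig14 = lenl([1, 0]) = 2
  sig15 = min2(9, -9) = -9
  sig18 = sub(2, -9) = 11
  sig19 = add(2, 11) = 13

Propagation after the edit:
  sig1: runs — src1 [0, 1]->[-3, 7, 6, 2]; result -3.
  sig2: runs — src1 [0, 1]->[-3, 7, 6, 2]; result [2, 6, 7, -3].
  sig7: runs — sig1 0->-3; result -12.
  sig13: runs — sig7 -9->-12; result 12.
  sig14: runs — sig2 [1, 0]->[2, 6, 7, -3]; result 4.
  sig15: runs — sig13 9->12; sig7 -9->-12; result -12.
  sig18: runs — sig14 2->4; sig15 -9->-12; result 16.
  sig19: runs — sig14 2->4; sig18 11->16; result 20.

New value of sig19: 20.
Derived signals that run: sig1, sig2, sig7, sig13, sig14, sig15, sig18, sig19 — 8 in total.
Values that change: src1, sig1, sig2, sig7, sig13, sig14, sig15, sig18, sig19.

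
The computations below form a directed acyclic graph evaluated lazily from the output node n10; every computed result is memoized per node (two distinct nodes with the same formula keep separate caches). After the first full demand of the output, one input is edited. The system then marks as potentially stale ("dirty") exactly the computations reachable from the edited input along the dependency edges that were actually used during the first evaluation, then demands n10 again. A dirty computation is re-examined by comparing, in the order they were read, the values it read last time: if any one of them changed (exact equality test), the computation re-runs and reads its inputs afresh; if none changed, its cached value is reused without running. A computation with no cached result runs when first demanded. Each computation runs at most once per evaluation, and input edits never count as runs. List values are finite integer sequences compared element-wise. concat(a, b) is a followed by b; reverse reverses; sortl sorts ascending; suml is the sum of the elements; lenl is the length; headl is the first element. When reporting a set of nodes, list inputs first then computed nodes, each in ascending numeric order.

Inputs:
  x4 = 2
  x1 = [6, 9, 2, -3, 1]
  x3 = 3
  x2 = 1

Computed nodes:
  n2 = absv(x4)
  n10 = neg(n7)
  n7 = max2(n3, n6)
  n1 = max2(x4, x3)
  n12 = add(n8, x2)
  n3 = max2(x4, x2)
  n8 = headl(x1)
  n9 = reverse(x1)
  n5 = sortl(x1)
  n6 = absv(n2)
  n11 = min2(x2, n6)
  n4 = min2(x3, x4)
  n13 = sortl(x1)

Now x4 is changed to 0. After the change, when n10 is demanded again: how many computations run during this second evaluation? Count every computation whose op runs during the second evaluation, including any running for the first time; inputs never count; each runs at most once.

5 computations run: n2, n3, n6, n7, n10.

First demand of the output computes:
  n2 = absv(2) = 2
  n3 = max2(2, 1) = 2
  n6 = absv(2) = 2
  n7 = max2(2, 2) = 2
  n10 = neg(2) = -2

After the edit, cleaning proceeds:
  n2: a read changed (x4 2->0) — executes, giving 0.
  n3: a read changed (x4 2->0) — executes, giving 1.
  n6: a read changed (n2 2->0) — executes, giving 0.
  n7: a read changed (n3 2->1; n6 2->0) — executes, giving 1.
  n10: a read changed (n7 2->1) — executes, giving -1.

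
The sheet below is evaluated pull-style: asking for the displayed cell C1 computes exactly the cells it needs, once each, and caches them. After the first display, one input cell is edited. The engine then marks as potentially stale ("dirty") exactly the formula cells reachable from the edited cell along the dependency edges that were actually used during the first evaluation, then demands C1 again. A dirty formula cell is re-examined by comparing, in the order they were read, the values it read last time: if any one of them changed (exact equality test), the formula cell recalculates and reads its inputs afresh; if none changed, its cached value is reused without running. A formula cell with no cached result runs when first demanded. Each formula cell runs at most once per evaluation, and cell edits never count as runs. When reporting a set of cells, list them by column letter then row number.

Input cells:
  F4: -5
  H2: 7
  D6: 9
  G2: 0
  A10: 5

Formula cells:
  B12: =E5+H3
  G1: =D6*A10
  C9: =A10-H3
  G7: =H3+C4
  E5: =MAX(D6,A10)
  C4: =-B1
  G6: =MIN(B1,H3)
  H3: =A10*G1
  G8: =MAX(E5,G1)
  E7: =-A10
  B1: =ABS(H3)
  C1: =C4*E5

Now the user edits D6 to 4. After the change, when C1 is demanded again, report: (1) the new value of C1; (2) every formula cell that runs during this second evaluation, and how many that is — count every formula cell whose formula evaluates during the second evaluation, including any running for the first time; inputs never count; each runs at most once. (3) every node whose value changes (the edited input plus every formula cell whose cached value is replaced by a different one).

Demanding C1 again yields -500.
6 formula cells run: B1, C1, C4, E5, G1, H3.
The nodes whose values change: B1, C1, C4, D6, E5, G1, H3.

First demand of the output computes:
  E5 = MAX(9, 5) = 9
  G1 = 9 * 5 = 45
  H3 = 5 * 45 = 225
  B1 = ABS(225) = 225
  C4 = -(225) = -225
  C1 = -225 * 9 = -2025

After the edit, cleaning proceeds:
  E5: a read changed (D6 9->4) — executes, giving 5.
  G1: a read changed (D6 9->4) — executes, giving 20.
  H3: a read changed (G1 45->20) — executes, giving 100.
  B1: a read changed (H3 225->100) — executes, giving 100.
  C4: a read changed (B1 225->100) — executes, giving -100.
  C1: a read changed (C4 -225->-100; E5 9->5) — executes, giving -500.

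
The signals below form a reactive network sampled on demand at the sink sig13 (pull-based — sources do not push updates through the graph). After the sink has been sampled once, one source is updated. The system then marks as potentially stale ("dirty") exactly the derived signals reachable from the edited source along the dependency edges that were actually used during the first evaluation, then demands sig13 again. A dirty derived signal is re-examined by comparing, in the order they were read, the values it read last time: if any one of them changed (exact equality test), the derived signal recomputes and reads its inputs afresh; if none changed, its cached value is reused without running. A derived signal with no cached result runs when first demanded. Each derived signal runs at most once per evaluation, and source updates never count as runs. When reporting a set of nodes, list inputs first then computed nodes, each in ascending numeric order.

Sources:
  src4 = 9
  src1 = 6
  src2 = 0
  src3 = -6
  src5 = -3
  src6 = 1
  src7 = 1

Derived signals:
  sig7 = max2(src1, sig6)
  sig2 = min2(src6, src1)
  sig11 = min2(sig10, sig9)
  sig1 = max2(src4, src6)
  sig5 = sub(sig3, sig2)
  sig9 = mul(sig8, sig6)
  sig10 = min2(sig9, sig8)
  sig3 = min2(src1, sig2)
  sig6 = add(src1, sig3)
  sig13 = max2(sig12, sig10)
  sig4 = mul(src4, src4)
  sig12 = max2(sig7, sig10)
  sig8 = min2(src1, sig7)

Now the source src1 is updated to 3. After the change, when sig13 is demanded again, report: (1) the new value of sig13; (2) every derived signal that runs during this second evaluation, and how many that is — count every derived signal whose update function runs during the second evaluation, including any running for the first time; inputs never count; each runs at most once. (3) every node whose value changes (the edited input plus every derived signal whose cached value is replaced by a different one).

Initial pass — values computed on the first demand:
  sig2 = min2(1, 6) = 1
  sig3 = min2(6, 1) = 1
  sig6 = add(6, 1) = 7
  sig7 = max2(6, 7) = 7
  sig8 = min2(6, 7) = 6
  sig9 = mul(6, 7) = 42
  sig10 = min2(42, 6) = 6
  sig12 = max2(7, 6) = 7
  sig13 = max2(7, 6) = 7

Second demand — change propagation:
  sig2: re-runs because src1 6->3; new result 1 (unchanged).
  sig3: re-runs because src1 6->3; new result 1 (unchanged).
  sig6: re-runs because src1 6->3; new result 4.
  sig7: re-runs because src1 6->3; sig6 7->4; new result 4.
  sig8: re-runs because src1 6->3; sig7 7->4; new result 3.
  sig9: re-runs because sig8 6->3; sig6 7->4; new result 12.
  sig10: re-runs because sig9 42->12; sig8 6->3; new result 3.
  sig12: re-runs because sig7 7->4; sig10 6->3; new result 4.
  sig13: re-runs because sig12 7->4; sig10 6->3; new result 4.

sig13 now evaluates to 4.
Run set: sig2, sig3, sig6, sig7, sig8, sig9, sig10, sig12, sig13 (9 run).
Changed values: src1, sig6, sig7, sig8, sig9, sig10, sig12, sig13.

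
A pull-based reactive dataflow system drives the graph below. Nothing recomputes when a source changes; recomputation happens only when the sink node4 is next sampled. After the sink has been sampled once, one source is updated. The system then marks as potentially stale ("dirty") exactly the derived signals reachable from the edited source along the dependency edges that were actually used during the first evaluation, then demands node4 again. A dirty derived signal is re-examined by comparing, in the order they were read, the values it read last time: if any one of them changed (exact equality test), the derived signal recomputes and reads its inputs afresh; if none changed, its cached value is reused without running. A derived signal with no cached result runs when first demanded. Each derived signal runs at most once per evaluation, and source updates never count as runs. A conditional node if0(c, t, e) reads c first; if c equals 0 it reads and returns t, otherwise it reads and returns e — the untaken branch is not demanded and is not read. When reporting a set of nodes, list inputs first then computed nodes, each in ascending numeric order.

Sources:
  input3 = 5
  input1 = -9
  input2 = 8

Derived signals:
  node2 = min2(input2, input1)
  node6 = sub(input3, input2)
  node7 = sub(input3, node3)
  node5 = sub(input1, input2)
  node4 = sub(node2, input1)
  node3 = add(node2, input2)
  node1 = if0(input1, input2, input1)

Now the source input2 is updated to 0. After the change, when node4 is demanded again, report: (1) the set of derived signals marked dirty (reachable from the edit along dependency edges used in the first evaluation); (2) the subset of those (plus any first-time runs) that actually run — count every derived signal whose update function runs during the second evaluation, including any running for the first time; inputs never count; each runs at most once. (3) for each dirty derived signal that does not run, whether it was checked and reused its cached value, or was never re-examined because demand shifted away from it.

First evaluation (everything demanded from the output):
  node2 = min2(8, -9) = -9
  node4 = sub(-9, -9) = 0

Propagation after the edit:
  node2: runs — input2 8->0; result -9 (same value as before).
  node4: checked — values it read are unchanged (node2 unchanged, input1 unchanged); reused cached 0 without running.

Key observation: the change is absorbed at node2 — it re-runs but produces the same value, and the output's value is unchanged.

Marked dirty: node2, node4.
Derived signals that run: node2 — 1 in total.
Checked but reused from cache: node4.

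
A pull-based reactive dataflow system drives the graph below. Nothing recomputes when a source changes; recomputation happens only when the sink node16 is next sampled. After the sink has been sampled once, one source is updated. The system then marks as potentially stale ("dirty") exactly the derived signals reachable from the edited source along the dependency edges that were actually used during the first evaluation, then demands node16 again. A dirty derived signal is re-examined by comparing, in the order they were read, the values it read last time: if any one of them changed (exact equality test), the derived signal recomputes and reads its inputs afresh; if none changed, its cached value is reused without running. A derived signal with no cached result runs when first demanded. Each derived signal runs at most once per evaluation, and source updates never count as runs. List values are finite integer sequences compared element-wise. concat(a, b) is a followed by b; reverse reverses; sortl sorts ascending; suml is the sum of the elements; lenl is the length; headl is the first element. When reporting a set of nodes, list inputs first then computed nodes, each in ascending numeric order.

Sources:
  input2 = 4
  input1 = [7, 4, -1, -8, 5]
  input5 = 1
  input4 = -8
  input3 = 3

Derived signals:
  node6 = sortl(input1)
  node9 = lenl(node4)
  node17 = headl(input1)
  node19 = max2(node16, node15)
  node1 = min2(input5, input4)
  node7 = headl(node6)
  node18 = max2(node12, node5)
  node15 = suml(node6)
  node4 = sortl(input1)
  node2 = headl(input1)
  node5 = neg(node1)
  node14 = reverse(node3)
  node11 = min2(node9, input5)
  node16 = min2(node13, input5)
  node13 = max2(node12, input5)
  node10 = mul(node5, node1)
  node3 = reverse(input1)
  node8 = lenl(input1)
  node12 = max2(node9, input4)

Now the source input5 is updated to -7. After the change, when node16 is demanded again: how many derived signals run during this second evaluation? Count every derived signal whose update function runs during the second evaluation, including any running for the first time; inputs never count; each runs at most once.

Derived signals that run: node13, node16 — 2 in total.

First evaluation (everything demanded from the output):
  node4 = sortl([7, 4, -1, -8, 5]) = [-8, -1, 4, 5, 7]
  node9 = lenl([-8, -1, 4, 5, 7]) = 5
  node12 = max2(5, -8) = 5
  node13 = max2(5, 1) = 5
  node16 = min2(5, 1) = 1

Propagation after the edit:
  node13: runs — input5 1->-7; result 5 (same value as before).
  node16: runs — input5 1->-7; result -7.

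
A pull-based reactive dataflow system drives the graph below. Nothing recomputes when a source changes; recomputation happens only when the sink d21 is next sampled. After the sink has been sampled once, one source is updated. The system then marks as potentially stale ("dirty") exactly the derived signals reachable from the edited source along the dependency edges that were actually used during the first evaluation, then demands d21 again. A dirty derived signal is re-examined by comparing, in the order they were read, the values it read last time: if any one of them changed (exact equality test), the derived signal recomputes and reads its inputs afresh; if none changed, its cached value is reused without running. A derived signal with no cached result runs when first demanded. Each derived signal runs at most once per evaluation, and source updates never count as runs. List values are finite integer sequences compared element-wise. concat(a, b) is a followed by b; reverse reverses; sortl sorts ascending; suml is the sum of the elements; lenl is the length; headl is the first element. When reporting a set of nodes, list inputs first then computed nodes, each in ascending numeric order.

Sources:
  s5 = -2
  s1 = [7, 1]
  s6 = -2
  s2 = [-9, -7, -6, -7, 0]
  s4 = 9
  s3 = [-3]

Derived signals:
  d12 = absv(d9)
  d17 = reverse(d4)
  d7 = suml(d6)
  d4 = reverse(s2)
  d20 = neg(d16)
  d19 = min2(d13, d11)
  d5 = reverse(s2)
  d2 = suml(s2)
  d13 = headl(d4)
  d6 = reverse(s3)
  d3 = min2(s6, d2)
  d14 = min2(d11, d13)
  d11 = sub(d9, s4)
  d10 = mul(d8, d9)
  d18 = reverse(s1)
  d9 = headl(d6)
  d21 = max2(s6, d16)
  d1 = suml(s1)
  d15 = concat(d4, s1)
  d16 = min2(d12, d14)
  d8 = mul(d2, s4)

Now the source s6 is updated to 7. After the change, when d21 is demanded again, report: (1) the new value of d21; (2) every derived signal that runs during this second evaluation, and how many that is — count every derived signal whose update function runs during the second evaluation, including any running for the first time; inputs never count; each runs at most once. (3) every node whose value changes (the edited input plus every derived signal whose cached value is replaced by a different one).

First evaluation (everything demanded from the output):
  d4 = reverse([-9, -7, -6, -7, 0]) = [0, -7, -6, -7, -9]
  d6 = reverse([-3]) = [-3]
  d9 = headl([-3]) = -3
  d11 = sub(-3, 9) = -12
  d12 = absv(-3) = 3
  d13 = headl([0, -7, -6, -7, -9]) = 0
  d14 = min2(-12, 0) = -12
  d16 = min2(3, -12) = -12
  d21 = max2(-2, -12) = -2

Propagation after the edit:
  d21: runs — s6 -2->7; result 7.

New value of d21: 7.
Derived signals that run: d21 — 1 in total.
Values that change: s6, d21.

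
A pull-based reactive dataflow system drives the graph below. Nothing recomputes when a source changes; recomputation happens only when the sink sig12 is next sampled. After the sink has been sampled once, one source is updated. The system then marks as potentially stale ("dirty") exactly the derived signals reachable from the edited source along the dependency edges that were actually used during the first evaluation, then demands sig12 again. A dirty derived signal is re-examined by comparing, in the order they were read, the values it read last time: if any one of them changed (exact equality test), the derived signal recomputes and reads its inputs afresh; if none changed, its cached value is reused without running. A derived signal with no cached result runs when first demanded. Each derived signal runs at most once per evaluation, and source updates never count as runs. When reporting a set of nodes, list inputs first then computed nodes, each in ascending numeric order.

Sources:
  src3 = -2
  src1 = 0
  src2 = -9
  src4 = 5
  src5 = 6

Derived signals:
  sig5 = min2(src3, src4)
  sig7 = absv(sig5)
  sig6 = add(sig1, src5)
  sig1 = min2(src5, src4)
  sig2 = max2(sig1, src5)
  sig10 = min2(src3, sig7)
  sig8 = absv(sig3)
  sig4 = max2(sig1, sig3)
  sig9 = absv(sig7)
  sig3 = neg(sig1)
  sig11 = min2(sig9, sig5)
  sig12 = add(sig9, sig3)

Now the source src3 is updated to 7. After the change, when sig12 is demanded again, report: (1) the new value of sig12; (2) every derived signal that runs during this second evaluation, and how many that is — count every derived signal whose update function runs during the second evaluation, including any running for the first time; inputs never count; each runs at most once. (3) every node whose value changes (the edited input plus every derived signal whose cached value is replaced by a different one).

New value of sig12: 0.
Derived signals that run: sig5, sig7, sig9, sig12 — 4 in total.
Values that change: src3, sig5, sig7, sig9, sig12.

First evaluation (everything demanded from the output):
  sig1 = min2(6, 5) = 5
  sig3 = neg(5) = -5
  sig5 = min2(-2, 5) = -2
  sig7 = absv(-2) = 2
  sig9 = absv(2) = 2
  sig12 = add(2, -5) = -3

Propagation after the edit:
  sig5: runs — src3 -2->7; result 5.
  sig7: runs — sig5 -2->5; result 5.
  sig9: runs — sig7 2->5; result 5.
  sig12: runs — sig9 2->5; result 0.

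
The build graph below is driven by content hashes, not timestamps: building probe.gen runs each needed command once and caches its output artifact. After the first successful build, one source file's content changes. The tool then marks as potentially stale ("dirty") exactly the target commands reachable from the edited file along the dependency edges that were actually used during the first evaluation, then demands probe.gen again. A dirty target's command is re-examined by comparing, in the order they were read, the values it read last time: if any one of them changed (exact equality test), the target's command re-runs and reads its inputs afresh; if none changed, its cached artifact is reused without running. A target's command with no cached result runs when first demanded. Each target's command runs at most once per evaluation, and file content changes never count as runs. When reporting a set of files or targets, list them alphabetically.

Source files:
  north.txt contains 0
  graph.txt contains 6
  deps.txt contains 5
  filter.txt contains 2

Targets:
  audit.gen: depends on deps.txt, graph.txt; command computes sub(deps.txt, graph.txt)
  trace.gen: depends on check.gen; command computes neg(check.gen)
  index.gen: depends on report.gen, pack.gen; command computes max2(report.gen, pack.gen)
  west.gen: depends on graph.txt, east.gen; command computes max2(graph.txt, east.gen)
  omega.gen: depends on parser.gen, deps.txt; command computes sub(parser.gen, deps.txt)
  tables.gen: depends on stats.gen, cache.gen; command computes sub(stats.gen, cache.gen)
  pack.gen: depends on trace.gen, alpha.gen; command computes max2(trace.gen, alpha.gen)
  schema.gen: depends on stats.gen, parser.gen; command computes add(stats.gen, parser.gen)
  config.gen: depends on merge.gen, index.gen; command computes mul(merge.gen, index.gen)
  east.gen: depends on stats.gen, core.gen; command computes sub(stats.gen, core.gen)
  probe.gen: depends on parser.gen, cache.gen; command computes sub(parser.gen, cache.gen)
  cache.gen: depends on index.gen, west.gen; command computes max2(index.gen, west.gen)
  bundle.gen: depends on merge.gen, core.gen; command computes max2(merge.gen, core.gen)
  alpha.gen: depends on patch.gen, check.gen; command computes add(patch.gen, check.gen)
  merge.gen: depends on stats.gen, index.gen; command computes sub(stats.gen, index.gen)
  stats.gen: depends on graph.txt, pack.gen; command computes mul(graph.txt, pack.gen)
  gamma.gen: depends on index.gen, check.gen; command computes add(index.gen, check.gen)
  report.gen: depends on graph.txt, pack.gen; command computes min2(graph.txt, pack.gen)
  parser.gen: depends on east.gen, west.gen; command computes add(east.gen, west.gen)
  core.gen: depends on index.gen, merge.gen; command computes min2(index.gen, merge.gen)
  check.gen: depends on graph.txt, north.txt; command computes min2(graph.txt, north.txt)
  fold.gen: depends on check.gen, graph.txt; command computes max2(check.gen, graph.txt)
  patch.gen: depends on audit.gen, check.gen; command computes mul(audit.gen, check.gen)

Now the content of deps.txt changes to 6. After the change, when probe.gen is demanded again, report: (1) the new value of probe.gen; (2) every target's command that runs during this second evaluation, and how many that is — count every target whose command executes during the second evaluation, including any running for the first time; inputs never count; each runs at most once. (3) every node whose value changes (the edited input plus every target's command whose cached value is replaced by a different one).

probe.gen now evaluates to 0.
Run set: audit.gen, patch.gen (2 run).
Changed values: audit.gen, deps.txt.
The important point: patch.gen recomputes to an identical value, and the output ends up unchanged.

Initial pass — values computed on the first demand:
  audit.gen = sub(5, 6) = -1
  check.gen = min2(6, 0) = 0
  patch.gen = mul(-1, 0) = 0
  alpha.gen = add(0, 0) = 0
  trace.gen = neg(0) = 0
  pack.gen = max2(0, 0) = 0
  report.gen = min2(6, 0) = 0
  index.gen = max2(0, 0) = 0
  stats.gen = mul(6, 0) = 0
  merge.gen = sub(0, 0) = 0
  core.gen = min2(0, 0) = 0
  east.gen = sub(0, 0) = 0
  west.gen = max2(6, 0) = 6
  cache.gen = max2(0, 6) = 6
  parser.gen = add(0, 6) = 6
  probe.gen = sub(6, 6) = 0

Second demand — change propagation:
  audit.gen: re-runs because deps.txt 5->6; new result 0.
  patch.gen: re-runs because audit.gen -1->0; new result 0 (unchanged).
  alpha.gen: re-examined; everything it read last time is the same (patch.gen unchanged, check.gen unchanged) — cache 0 kept, no run.
  pack.gen: re-examined; everything it read last time is the same (trace.gen unchanged, alpha.gen unchanged) — cache 0 kept, no run.
  report.gen: re-examined; everything it read last time is the same (graph.txt unchanged, pack.gen unchanged) — cache 0 kept, no run.
  index.gen: re-examined; everything it read last time is the same (report.gen unchanged, pack.gen unchanged) — cache 0 kept, no run.
  stats.gen: re-examined; everything it read last time is the same (graph.txt unchanged, pack.gen unchanged) — cache 0 kept, no run.
  merge.gen: re-examined; everything it read last time is the same (stats.gen unchanged, index.gen unchanged) — cache 0 kept, no run.
  core.gen: re-examined; everything it read last time is the same (index.gen unchanged, merge.gen unchanged) — cache 0 kept, no run.
  east.gen: re-examined; everything it read last time is the same (stats.gen unchanged, core.gen unchanged) — cache 0 kept, no run.
  west.gen: re-examined; everything it read last time is the same (graph.txt unchanged, east.gen unchanged) — cache 6 kept, no run.
  cache.gen: re-examined; everything it read last time is the same (index.gen unchanged, west.gen unchanged) — cache 6 kept, no run.
  parser.gen: re-examined; everything it read last time is the same (east.gen unchanged, west.gen unchanged) — cache 6 kept, no run.
  probe.gen: re-examined; everything it read last time is the same (parser.gen unchanged, cache.gen unchanged) — cache 0 kept, no run.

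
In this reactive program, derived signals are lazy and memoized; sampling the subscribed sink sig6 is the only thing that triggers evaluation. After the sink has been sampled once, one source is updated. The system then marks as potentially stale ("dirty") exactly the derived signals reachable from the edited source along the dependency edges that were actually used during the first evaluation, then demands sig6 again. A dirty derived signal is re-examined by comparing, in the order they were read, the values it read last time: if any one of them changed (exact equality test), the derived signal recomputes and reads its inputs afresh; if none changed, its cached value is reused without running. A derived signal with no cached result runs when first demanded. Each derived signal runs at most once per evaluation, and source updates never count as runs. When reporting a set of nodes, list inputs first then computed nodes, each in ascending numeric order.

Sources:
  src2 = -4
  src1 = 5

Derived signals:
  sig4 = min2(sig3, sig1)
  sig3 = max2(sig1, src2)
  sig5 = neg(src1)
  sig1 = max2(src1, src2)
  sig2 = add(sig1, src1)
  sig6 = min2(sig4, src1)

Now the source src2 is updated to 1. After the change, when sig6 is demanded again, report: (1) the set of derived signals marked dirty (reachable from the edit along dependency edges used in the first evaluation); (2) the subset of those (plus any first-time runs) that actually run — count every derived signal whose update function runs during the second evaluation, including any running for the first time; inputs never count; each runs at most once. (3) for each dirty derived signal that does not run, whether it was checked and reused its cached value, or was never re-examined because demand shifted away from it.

The edit dirties: sig1, sig3, sig4, sig6.
2 derived signals run: sig1, sig3.
Cache hits after checking: sig4, sig6.
Note where the cutoff bites: sig4 is checked, finds nothing changed, and keeps its cache.

First demand of the output computes:
  sig1 = max2(5, -4) = 5
  sig3 = max2(5, -4) = 5
  sig4 = min2(5, 5) = 5
  sig6 = min2(5, 5) = 5

After the edit, cleaning proceeds:
  sig1: a read changed (src2 -4->1) — executes, giving 5 — identical to its old value.
  sig3: a read changed (src2 -4->1) — executes, giving 5 — identical to its old value.
  sig4: dirty, but its reads are unchanged (sig3 unchanged, sig1 unchanged); cached 5 stands.
  sig6: dirty, but its reads are unchanged (sig4 unchanged, src1 unchanged); cached 5 stands.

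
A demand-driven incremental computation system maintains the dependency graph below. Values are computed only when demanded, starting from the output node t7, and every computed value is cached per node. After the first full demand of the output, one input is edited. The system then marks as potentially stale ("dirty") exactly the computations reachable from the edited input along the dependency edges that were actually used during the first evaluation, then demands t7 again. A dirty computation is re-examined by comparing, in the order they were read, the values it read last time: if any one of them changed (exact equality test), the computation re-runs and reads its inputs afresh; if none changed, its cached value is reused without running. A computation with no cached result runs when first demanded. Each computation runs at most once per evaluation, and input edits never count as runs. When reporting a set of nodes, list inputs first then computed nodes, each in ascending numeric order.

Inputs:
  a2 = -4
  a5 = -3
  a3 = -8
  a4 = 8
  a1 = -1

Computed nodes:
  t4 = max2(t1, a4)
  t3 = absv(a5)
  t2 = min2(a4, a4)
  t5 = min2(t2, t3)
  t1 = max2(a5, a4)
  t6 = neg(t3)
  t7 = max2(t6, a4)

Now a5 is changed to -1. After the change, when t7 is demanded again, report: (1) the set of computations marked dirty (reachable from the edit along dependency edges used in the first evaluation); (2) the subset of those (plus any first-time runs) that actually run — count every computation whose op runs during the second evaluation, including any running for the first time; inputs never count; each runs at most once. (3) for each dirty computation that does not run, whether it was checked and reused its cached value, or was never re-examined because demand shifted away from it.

Marked dirty: t3, t6, t7.
Computations that run: t3, t6, t7 — 3 in total.
Every dirty computation ran.

First evaluation (everything demanded from the output):
  t3 = absv(-3) = 3
  t6 = neg(3) = -3
  t7 = max2(-3, 8) = 8

Propagation after the edit:
  t3: runs — a5 -3->-1; result 1.
  t6: runs — t3 3->1; result -1.
  t7: runs — t6 -3->-1; result 8 (same value as before).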